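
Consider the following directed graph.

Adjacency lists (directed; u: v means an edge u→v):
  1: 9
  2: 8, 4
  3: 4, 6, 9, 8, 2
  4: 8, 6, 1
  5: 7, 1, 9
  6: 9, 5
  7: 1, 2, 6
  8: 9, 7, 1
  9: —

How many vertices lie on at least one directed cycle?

6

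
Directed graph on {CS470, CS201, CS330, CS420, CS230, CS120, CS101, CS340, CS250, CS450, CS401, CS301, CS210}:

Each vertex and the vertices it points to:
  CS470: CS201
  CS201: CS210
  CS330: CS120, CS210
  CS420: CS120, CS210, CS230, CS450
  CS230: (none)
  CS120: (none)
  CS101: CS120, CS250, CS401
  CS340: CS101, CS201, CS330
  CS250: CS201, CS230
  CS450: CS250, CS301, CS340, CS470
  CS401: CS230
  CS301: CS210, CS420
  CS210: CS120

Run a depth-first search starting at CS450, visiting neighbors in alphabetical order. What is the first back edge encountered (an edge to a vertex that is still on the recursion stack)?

DFS from CS450 (visiting neighbors in alphabetical order); mark gray on enter, black on exit:
CS450 gray
  CS250 gray
    CS201 gray
      CS210 gray
        CS120 gray
        CS120 black
      CS210 black
    CS201 black
    CS230 gray
    CS230 black
  CS250 black
  CS301 gray
    CS301→CS210: CS210 black — skip
    CS420 gray
      CS420→CS120: CS120 black — skip
      CS420→CS210: CS210 black — skip
      CS420→CS230: CS230 black — skip
      CS420→CS450: CS450 is gray → back edge
First back edge: CS420 → CS450.

CS420→CS450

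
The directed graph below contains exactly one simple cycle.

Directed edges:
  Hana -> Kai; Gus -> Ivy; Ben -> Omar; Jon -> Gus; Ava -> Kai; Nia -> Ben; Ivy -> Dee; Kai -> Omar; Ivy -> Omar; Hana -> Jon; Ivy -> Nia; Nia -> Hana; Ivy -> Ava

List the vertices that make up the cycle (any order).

Gus, Ivy, Jon, Nia, Hana

DFS with gray/black marking from Jon:
Jon gray
  Gus gray
    Ivy gray
      Nia gray
        Ben gray
          Omar gray
          Omar black
        Ben black
        Hana gray
          Kai gray
            Kai→Omar: Omar black — skip
          Kai black
          Hana→Jon: Jon is gray → back edge
Back edge closes the cycle Jon → Gus → Ivy → Nia → Hana → Jon; its vertices are {Gus, Ivy, Jon, Nia, Hana}.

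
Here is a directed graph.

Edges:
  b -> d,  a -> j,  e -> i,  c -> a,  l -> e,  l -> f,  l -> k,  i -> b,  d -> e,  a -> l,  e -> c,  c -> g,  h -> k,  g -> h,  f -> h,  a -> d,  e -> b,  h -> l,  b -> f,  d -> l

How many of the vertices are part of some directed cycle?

A vertex is on a directed cycle iff it belongs to a strongly connected component of size ≥ 2 (or has a self-loop).
The vertices on cycles are {a, b, c, d, e, f, g, h, i, l} — 10 in total.

10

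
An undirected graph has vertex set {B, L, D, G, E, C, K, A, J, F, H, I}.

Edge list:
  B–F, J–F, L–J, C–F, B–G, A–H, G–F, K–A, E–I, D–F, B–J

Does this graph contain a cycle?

DFS, tracking each vertex's parent; an edge to a visited non-parent vertex closes a cycle.
Start from B:
visit B (parent –)
  visit F (parent B)
    visit C (parent F)
      C–F: parent, skip
    visit D (parent F)
      D–F: parent, skip
    F–B: parent, skip
    visit G (parent F)
      G–F: parent, skip
      G–B: B visited and ≠ parent → cycle
Cycle: B – F – G – B.

Yes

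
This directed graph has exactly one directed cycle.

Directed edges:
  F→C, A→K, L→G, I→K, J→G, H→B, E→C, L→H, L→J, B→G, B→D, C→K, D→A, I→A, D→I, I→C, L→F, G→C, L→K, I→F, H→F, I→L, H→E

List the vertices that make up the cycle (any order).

B, D, H, I, L

DFS with gray/black marking from I:
I gray
  A gray
    K gray
    K black
  A black
  F gray
    C gray
      C→K: K black — skip
    C black
  F black
  I→C: C black — skip
  L gray
    L→K: K black — skip
    H gray
      B gray
        D gray
          D→I: I is gray → back edge
Back edge closes the cycle I → L → H → B → D → I; its vertices are {B, D, H, I, L}.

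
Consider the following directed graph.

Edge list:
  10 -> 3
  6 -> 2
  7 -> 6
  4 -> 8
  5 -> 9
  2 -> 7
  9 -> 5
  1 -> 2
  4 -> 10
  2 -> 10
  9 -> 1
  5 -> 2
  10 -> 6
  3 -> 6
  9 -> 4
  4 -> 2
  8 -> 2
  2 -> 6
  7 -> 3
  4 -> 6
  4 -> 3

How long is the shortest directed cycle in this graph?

For each vertex v, BFS finds the shortest path from v back to v.
The shortest such closed walk is 9 → 5 → 9, length 2.

2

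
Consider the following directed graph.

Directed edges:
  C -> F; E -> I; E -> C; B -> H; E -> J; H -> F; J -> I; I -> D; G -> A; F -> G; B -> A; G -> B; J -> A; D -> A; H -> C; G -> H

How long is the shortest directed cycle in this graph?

3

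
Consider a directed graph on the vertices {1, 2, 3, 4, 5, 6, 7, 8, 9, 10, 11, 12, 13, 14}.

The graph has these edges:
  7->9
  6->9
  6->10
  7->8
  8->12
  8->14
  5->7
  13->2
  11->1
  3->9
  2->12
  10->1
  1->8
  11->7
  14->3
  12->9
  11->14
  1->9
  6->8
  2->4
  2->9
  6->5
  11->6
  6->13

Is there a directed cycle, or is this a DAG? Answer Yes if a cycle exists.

No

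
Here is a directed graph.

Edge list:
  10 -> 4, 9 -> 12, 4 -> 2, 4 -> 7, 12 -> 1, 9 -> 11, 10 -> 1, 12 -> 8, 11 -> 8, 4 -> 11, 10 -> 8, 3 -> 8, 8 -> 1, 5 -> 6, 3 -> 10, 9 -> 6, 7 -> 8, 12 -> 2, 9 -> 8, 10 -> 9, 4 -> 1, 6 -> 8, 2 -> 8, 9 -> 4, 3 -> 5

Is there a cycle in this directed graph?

No

DFS with white/gray/black marking, starting from 3:
3 gray
  5 gray
    6 gray
      8 gray
        1 gray
        1 black
      8 black
    6 black
  5 black
  10 gray
    9 gray
      12 gray
        12→8: 8 black — skip
        12→1: 1 black — skip
        2 gray
          2→8: 8 black — skip
        2 black
      12 black
      4 gray
        4→1: 1 black — skip
        11 gray
          11→8: 8 black — skip
        11 black
        4→2: 2 black — skip
        7 gray
          7→8: 8 black — skip
        7 black
      4 black
      9→11: 11 black — skip
      9→8: 8 black — skip
      9→6: 6 black — skip
    9 black
    10→8: 8 black — skip
    10→1: 1 black — skip
    10→4: 4 black — skip
  10 black
  3→8: 8 black — skip
3 black
Every edge goes to a white or black vertex — no back edge, so the graph is acyclic.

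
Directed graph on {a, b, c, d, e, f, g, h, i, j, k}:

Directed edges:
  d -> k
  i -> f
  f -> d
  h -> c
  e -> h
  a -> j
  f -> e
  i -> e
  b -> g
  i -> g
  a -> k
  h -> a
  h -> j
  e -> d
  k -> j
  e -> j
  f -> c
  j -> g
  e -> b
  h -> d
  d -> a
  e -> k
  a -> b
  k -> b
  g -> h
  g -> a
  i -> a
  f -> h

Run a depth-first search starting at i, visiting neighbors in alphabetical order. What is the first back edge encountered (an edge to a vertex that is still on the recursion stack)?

g->a

DFS from i (visiting neighbors in alphabetical order); mark gray on enter, black on exit:
i gray
  a gray
    b gray
      g gray
        g→a: a is gray → back edge
First back edge: g → a.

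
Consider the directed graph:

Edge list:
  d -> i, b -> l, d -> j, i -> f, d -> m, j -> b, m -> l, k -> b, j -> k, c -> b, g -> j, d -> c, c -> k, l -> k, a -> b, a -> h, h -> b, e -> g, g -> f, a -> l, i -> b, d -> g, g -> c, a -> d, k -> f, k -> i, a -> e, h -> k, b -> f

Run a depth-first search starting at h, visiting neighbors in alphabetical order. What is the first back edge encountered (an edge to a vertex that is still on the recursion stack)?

DFS from h (visiting neighbors in alphabetical order); mark gray on enter, black on exit:
h gray
  b gray
    f gray
    f black
    l gray
      k gray
        k→b: b is gray → back edge
First back edge: k → b.

k->b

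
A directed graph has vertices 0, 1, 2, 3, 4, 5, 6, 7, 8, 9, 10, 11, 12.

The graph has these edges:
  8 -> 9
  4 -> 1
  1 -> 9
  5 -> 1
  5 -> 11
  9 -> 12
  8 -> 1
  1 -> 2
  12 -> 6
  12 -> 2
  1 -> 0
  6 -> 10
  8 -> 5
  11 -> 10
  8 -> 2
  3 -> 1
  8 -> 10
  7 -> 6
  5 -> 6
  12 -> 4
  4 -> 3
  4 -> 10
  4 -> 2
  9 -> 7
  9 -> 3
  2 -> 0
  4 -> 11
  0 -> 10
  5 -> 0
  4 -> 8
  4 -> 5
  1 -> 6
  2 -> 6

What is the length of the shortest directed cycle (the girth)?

3

For each vertex v, BFS finds the shortest path from v back to v.
The shortest such closed walk is 9 → 3 → 1 → 9, length 3.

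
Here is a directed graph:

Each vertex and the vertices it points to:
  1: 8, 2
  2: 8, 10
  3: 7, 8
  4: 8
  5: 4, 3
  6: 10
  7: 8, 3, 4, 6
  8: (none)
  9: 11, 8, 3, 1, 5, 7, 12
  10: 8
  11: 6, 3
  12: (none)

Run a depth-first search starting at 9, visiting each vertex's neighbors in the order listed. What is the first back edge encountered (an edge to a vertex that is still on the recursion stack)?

7→3

DFS from 9 (visiting each vertex's neighbors in the order listed); mark gray on enter, black on exit:
9 gray
  11 gray
    6 gray
      10 gray
        8 gray
        8 black
      10 black
    6 black
    3 gray
      7 gray
        7→8: 8 black — skip
        7→3: 3 is gray → back edge
First back edge: 7 → 3.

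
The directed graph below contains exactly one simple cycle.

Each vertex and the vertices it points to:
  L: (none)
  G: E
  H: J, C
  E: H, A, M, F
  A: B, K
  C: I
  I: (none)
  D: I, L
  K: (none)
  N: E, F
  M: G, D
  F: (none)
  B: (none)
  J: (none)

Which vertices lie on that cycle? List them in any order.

E, G, M

DFS with gray/black marking from E:
E gray
  H gray
    J gray
    J black
    C gray
      I gray
      I black
    C black
  H black
  A gray
    B gray
    B black
    K gray
    K black
  A black
  M gray
    G gray
      G→E: E is gray → back edge
Back edge closes the cycle E → M → G → E; its vertices are {E, G, M}.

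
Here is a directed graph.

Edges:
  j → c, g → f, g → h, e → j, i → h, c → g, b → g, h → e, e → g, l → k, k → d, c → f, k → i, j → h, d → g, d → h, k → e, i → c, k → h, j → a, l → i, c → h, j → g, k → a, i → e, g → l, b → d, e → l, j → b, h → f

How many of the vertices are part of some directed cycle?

10

A vertex is on a directed cycle iff it belongs to a strongly connected component of size ≥ 2 (or has a self-loop).
The vertices on cycles are {b, c, d, e, g, h, i, j, k, l} — 10 in total.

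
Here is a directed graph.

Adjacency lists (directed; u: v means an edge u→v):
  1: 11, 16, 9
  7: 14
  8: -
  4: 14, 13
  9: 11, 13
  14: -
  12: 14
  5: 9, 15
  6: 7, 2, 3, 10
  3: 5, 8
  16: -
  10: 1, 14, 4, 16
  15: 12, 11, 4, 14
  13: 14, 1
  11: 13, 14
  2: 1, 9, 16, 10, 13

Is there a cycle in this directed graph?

Yes

DFS with white/gray/black marking, starting from 2:
2 gray
  1 gray
    11 gray
      13 gray
        14 gray
        14 black
        13→1: 1 is gray → back edge
Back edge found, so a cycle exists: 1 → 11 → 13 → 1.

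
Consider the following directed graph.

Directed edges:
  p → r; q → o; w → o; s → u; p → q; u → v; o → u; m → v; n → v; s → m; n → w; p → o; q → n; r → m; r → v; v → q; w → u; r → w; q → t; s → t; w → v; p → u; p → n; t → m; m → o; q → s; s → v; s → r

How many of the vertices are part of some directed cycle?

10

A vertex is on a directed cycle iff it belongs to a strongly connected component of size ≥ 2 (or has a self-loop).
The vertices on cycles are {m, n, o, q, r, s, t, u, v, w} — 10 in total.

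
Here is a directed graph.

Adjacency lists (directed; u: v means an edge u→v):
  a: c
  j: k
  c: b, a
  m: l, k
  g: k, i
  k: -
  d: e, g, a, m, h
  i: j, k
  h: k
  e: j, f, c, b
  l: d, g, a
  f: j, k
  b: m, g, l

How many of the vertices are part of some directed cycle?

A vertex is on a directed cycle iff it belongs to a strongly connected component of size ≥ 2 (or has a self-loop).
The vertices on cycles are {a, b, c, d, e, l, m} — 7 in total.

7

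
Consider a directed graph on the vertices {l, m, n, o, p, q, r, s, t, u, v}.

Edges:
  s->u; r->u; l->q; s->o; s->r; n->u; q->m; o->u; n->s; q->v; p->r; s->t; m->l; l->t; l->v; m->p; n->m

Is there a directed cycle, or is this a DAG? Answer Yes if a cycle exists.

DFS with white/gray/black marking, starting from q:
q gray
  v gray
  v black
  m gray
    l gray
      l→q: q is gray → back edge
Back edge found, so a cycle exists: q → m → l → q.

Yes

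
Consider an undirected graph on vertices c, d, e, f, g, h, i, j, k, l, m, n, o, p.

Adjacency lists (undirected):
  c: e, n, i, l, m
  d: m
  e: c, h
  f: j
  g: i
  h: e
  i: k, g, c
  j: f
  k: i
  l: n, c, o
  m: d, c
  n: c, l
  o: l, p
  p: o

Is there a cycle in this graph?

Yes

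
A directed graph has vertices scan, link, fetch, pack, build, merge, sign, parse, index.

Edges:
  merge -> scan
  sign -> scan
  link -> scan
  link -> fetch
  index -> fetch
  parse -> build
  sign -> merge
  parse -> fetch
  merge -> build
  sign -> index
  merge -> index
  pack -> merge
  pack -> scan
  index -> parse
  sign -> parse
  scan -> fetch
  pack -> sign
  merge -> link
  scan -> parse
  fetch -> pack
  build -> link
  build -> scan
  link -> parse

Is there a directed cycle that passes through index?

index is on a cycle iff index can reach itself via ≥1 edge.
index → fetch → pack → sign → index — yes.

Yes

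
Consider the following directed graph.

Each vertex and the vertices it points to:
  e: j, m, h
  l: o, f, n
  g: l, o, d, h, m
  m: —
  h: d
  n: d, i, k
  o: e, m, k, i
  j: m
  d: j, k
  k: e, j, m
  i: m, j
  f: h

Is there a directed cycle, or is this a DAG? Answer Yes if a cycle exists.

Yes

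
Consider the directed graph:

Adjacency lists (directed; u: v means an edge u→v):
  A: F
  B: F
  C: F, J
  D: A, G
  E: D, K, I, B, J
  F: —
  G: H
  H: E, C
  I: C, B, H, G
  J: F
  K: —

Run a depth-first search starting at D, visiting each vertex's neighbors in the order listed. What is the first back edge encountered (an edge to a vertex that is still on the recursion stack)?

DFS from D (visiting each vertex's neighbors in the order listed); mark gray on enter, black on exit:
D gray
  A gray
    F gray
    F black
  A black
  G gray
    H gray
      E gray
        E→D: D is gray → back edge
First back edge: E → D.

E->D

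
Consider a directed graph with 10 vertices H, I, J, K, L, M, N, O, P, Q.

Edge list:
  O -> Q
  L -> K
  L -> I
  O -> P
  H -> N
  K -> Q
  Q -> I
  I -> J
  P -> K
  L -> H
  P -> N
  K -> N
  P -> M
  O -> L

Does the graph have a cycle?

No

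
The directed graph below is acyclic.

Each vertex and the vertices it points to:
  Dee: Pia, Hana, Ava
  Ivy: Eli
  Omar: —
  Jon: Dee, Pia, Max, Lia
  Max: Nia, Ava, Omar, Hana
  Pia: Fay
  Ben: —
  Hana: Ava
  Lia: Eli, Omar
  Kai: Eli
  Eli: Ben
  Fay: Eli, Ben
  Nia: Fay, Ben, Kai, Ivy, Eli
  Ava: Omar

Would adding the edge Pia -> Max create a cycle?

Adding Pia→Max creates a cycle iff Max can already reach Pia.
Explore from Max: no path reaches Pia. The graph stays acyclic.

No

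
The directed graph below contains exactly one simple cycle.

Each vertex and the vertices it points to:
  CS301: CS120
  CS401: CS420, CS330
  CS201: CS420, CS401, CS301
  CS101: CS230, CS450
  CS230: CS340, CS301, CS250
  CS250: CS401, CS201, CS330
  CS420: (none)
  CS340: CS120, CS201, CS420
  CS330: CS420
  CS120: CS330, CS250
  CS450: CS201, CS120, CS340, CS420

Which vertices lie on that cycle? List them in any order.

DFS with gray/black marking from CS301:
CS301 gray
  CS120 gray
    CS330 gray
      CS420 gray
      CS420 black
    CS330 black
    CS250 gray
      CS401 gray
        CS401→CS420: CS420 black — skip
        CS401→CS330: CS330 black — skip
      CS401 black
      CS201 gray
        CS201→CS420: CS420 black — skip
        CS201→CS401: CS401 black — skip
        CS201→CS301: CS301 is gray → back edge
Back edge closes the cycle CS301 → CS120 → CS250 → CS201 → CS301; its vertices are {CS120, CS201, CS250, CS301}.

CS120, CS201, CS250, CS301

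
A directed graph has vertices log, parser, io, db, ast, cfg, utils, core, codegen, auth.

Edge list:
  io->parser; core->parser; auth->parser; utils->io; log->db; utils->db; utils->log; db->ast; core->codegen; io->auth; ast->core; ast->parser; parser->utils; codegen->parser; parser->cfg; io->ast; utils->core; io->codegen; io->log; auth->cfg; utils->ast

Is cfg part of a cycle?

No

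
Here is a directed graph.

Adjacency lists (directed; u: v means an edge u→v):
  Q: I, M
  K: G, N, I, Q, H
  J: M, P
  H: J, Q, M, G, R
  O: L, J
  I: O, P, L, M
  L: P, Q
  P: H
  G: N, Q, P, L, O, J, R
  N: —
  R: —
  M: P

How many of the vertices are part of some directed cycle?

9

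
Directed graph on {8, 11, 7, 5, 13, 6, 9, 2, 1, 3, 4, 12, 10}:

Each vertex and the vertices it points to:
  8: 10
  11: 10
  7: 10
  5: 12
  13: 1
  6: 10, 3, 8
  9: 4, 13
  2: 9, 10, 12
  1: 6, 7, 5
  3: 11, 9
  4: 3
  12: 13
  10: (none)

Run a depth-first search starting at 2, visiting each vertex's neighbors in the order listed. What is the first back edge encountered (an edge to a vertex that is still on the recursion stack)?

3->9

DFS from 2 (visiting each vertex's neighbors in the order listed); mark gray on enter, black on exit:
2 gray
  9 gray
    4 gray
      3 gray
        11 gray
          10 gray
          10 black
        11 black
        3→9: 9 is gray → back edge
First back edge: 3 → 9.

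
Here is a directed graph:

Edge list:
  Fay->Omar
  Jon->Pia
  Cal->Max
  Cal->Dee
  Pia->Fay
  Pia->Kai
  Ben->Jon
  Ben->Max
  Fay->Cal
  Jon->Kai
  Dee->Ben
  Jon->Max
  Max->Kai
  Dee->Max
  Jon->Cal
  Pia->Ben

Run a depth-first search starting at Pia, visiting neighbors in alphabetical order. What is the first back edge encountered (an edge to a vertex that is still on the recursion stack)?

DFS from Pia (visiting neighbors in alphabetical order); mark gray on enter, black on exit:
Pia gray
  Ben gray
    Jon gray
      Cal gray
        Dee gray
          Dee→Ben: Ben is gray → back edge
First back edge: Dee → Ben.

Dee→Ben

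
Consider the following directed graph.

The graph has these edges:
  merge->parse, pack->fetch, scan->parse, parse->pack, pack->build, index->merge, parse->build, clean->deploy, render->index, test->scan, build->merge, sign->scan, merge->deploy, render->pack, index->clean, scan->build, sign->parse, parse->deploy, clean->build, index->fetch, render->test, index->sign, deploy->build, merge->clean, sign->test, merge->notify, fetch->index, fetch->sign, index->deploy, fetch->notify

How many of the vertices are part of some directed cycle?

A vertex is on a directed cycle iff it belongs to a strongly connected component of size ≥ 2 (or has a self-loop).
The vertices on cycles are {pack, scan, sign, test, build, clean, fetch, index, merge, parse, deploy} — 11 in total.

11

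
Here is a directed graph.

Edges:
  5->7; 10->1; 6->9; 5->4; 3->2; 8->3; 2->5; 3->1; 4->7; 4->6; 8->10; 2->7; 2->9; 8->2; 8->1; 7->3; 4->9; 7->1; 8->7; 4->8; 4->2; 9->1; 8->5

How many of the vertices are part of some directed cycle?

6

A vertex is on a directed cycle iff it belongs to a strongly connected component of size ≥ 2 (or has a self-loop).
The vertices on cycles are {2, 3, 4, 5, 7, 8} — 6 in total.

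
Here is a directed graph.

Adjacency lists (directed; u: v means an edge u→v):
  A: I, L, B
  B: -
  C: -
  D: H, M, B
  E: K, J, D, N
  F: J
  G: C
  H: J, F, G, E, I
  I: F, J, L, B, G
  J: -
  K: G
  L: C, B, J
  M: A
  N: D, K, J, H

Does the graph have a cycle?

DFS with white/gray/black marking, starting from L:
L gray
  C gray
  C black
  B gray
  B black
  J gray
  J black
L black
A gray
  I gray
    F gray
      F→J: J black — skip
    F black
    I→J: J black — skip
    I→L: L black — skip
    I→B: B black — skip
    G gray
      G→C: C black — skip
    G black
  I black
  A→L: L black — skip
  A→B: B black — skip
A black
D gray
  H gray
    H→J: J black — skip
    H→F: F black — skip
    H→G: G black — skip
    E gray
      K gray
        K→G: G black — skip
      K black
      E→J: J black — skip
      E→D: D is gray → back edge
Back edge found, so a cycle exists: D → H → E → D.

Yes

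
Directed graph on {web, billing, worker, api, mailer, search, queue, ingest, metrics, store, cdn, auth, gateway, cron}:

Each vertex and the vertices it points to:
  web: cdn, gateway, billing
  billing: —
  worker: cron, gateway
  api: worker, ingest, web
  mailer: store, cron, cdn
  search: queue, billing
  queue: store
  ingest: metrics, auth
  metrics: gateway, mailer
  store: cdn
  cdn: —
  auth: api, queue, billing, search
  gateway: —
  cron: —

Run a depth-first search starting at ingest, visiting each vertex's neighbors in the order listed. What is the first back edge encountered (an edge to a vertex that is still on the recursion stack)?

api→ingest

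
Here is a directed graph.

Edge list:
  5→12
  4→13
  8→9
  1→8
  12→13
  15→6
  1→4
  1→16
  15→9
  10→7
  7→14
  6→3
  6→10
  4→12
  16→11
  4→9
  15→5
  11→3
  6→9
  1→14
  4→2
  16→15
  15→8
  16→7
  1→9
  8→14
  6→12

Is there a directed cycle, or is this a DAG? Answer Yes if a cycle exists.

No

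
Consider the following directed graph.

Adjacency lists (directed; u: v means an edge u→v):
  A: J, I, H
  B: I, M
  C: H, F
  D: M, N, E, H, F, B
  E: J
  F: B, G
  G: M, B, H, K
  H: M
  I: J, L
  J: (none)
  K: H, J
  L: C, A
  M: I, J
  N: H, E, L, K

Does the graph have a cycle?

DFS with white/gray/black marking, starting from C:
C gray
  H gray
    M gray
      I gray
        J gray
        J black
        L gray
          L→C: C is gray → back edge
Back edge found, so a cycle exists: C → H → M → I → L → C.

Yes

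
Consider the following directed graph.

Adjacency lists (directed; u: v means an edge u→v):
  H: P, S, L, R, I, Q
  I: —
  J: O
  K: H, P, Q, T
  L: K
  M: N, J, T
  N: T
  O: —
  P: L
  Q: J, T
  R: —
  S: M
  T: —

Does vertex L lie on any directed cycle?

L is on a cycle iff L can reach itself via ≥1 edge.
L → K → H → L — yes.

Yes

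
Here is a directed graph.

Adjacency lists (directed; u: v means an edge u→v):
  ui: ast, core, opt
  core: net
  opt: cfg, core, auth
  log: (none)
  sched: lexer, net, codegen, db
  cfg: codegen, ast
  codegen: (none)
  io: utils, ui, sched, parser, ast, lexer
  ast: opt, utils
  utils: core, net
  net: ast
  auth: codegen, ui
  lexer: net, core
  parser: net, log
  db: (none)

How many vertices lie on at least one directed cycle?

8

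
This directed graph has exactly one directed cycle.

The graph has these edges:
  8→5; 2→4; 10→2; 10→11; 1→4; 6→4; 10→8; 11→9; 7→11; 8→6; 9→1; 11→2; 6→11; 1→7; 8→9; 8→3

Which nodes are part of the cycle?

1, 7, 9, 11

DFS with gray/black marking from 9:
9 gray
  1 gray
    7 gray
      11 gray
        11→9: 9 is gray → back edge
Back edge closes the cycle 9 → 1 → 7 → 11 → 9; its vertices are {1, 7, 9, 11}.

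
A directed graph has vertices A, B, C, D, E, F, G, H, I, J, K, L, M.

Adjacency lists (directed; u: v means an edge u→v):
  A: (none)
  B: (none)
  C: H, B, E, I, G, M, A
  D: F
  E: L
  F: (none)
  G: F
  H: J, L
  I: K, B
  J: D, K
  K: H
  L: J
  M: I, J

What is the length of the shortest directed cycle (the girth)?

For each vertex v, BFS finds the shortest path from v back to v.
The shortest such closed walk is J → K → H → J, length 3.

3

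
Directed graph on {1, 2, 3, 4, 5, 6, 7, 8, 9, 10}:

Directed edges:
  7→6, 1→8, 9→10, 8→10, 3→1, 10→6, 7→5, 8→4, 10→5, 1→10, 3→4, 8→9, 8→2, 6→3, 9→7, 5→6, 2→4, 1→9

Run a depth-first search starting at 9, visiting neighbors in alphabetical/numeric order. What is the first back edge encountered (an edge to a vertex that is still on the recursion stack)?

8->9

DFS from 9 (visiting neighbors in alphabetical/numeric order); mark gray on enter, black on exit:
9 gray
  7 gray
    5 gray
      6 gray
        3 gray
          1 gray
            8 gray
              2 gray
                4 gray
                4 black
              2 black
              8→4: 4 black — skip
              8→9: 9 is gray → back edge
First back edge: 8 → 9.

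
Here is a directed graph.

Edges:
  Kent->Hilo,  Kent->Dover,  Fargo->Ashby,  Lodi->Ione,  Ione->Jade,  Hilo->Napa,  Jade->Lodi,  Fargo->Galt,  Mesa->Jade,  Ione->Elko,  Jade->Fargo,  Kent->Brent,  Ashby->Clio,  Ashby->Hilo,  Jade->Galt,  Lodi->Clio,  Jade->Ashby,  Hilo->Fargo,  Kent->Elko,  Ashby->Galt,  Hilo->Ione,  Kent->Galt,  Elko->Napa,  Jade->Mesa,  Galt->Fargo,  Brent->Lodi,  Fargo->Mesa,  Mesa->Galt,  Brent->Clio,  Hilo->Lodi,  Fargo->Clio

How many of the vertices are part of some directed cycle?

A vertex is on a directed cycle iff it belongs to a strongly connected component of size ≥ 2 (or has a self-loop).
The vertices on cycles are {Galt, Hilo, Ione, Jade, Lodi, Mesa, Ashby, Fargo} — 8 in total.

8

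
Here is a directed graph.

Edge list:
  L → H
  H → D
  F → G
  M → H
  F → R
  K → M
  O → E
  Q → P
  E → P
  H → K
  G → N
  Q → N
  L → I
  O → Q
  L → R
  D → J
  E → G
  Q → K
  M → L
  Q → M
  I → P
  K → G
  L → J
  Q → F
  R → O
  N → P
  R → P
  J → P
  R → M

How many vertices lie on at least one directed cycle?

A vertex is on a directed cycle iff it belongs to a strongly connected component of size ≥ 2 (or has a self-loop).
The vertices on cycles are {F, H, K, L, M, O, Q, R} — 8 in total.

8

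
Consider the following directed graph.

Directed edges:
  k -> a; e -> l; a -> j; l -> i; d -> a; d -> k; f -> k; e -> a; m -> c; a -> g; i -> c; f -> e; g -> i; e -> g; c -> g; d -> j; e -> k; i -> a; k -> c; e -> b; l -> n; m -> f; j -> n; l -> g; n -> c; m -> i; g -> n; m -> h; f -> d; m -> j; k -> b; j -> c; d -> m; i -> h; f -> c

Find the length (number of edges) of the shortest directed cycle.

For each vertex v, BFS finds the shortest path from v back to v.
The shortest such closed walk is f → d → m → f, length 3.

3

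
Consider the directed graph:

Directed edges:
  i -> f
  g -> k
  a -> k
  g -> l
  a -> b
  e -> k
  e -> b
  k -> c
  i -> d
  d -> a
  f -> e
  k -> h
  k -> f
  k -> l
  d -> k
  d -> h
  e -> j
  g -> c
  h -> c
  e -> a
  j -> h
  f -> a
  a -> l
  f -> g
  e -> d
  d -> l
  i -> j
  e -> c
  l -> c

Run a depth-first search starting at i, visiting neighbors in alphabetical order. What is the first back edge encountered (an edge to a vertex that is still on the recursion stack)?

f->a

DFS from i (visiting neighbors in alphabetical order); mark gray on enter, black on exit:
i gray
  d gray
    a gray
      b gray
      b black
      k gray
        c gray
        c black
        f gray
          f→a: a is gray → back edge
First back edge: f → a.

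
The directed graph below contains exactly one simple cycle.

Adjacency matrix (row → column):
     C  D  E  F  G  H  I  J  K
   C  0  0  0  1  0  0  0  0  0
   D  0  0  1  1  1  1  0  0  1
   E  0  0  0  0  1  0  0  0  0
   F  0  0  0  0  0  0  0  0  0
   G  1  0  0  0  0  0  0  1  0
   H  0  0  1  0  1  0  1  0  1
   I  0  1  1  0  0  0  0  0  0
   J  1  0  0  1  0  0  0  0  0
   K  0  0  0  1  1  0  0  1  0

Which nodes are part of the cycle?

D, H, I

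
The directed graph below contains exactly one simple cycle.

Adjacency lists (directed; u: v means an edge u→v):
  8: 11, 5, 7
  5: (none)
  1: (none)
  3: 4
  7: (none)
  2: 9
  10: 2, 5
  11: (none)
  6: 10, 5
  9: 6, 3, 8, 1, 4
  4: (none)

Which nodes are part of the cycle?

2, 6, 9, 10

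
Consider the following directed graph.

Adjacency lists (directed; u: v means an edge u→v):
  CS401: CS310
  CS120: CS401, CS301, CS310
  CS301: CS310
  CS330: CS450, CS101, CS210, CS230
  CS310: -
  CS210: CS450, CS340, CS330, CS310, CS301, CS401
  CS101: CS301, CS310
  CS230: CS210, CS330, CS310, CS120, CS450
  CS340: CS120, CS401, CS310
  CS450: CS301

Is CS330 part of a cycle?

Yes

CS330 is on a cycle iff CS330 can reach itself via ≥1 edge.
CS330 → CS210 → CS330 — yes.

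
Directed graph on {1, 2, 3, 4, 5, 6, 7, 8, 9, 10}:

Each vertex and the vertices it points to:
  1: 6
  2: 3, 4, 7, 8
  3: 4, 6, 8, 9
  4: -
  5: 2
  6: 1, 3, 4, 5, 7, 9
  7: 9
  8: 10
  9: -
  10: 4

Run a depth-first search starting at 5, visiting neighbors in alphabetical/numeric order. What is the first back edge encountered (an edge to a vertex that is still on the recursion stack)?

1→6

DFS from 5 (visiting neighbors in alphabetical/numeric order); mark gray on enter, black on exit:
5 gray
  2 gray
    3 gray
      4 gray
      4 black
      6 gray
        1 gray
          1→6: 6 is gray → back edge
First back edge: 1 → 6.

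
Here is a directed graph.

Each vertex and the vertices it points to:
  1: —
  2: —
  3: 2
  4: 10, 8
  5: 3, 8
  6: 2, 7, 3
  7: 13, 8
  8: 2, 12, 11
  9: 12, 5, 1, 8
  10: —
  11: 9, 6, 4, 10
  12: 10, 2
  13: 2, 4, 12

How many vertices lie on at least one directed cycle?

8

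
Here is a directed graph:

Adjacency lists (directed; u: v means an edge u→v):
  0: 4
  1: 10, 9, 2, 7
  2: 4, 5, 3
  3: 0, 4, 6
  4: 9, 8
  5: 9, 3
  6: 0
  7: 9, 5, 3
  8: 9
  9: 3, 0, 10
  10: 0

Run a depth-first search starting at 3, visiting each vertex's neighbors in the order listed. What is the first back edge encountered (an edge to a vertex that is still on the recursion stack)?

DFS from 3 (visiting each vertex's neighbors in the order listed); mark gray on enter, black on exit:
3 gray
  0 gray
    4 gray
      9 gray
        9→3: 3 is gray → back edge
First back edge: 9 → 3.

9→3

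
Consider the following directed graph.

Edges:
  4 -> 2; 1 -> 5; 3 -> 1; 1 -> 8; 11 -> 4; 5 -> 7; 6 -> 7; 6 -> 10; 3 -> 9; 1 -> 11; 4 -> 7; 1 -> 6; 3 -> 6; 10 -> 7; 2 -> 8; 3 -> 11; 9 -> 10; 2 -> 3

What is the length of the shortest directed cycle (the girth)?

4

For each vertex v, BFS finds the shortest path from v back to v.
The shortest such closed walk is 3 → 11 → 4 → 2 → 3, length 4.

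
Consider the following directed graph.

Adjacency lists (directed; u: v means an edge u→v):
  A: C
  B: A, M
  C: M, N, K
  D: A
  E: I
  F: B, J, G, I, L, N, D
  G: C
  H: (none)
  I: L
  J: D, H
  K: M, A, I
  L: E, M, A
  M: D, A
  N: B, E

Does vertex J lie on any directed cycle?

No

J lies on a cycle iff there is a path from J back to itself.
Exploring from J, it never reaches itself; equivalently, its strongly connected component is a singleton.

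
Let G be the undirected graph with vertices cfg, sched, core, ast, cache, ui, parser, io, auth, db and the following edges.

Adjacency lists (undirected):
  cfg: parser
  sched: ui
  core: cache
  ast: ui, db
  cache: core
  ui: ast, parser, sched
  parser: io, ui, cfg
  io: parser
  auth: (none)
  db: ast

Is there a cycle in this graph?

No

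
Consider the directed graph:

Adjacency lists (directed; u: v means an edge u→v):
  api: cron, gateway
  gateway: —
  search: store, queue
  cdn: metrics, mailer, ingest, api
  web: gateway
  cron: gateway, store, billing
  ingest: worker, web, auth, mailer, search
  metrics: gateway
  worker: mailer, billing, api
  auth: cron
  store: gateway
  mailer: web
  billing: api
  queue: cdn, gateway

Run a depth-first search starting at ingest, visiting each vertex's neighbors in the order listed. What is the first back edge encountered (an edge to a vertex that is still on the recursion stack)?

cron→billing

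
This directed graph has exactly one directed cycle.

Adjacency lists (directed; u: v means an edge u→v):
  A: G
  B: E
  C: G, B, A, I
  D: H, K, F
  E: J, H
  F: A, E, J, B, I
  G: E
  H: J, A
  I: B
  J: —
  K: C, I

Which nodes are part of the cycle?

A, E, G, H

DFS with gray/black marking from H:
H gray
  J gray
  J black
  A gray
    G gray
      E gray
        E→J: J black — skip
        E→H: H is gray → back edge
Back edge closes the cycle H → A → G → E → H; its vertices are {A, E, G, H}.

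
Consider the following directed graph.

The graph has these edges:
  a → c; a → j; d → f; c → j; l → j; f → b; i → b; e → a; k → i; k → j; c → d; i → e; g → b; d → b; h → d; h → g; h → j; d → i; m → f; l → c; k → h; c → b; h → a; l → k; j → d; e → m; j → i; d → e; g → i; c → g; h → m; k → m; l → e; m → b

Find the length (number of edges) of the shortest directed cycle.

4

For each vertex v, BFS finds the shortest path from v back to v.
The shortest such closed walk is e → a → j → d → e, length 4.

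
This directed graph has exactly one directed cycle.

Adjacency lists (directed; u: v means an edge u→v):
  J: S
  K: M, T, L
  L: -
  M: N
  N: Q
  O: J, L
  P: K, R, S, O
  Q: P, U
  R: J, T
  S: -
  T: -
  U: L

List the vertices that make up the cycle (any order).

K, M, N, P, Q

DFS with gray/black marking from N:
N gray
  Q gray
    P gray
      K gray
        M gray
          M→N: N is gray → back edge
Back edge closes the cycle N → Q → P → K → M → N; its vertices are {K, M, N, P, Q}.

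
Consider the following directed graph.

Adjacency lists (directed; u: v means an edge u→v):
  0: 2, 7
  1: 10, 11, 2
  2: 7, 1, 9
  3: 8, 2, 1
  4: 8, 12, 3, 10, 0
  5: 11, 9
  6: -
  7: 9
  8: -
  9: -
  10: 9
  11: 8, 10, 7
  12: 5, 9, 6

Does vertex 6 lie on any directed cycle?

No

6 lies on a cycle iff there is a path from 6 back to itself.
Exploring from 6, it never reaches itself; equivalently, its strongly connected component is a singleton.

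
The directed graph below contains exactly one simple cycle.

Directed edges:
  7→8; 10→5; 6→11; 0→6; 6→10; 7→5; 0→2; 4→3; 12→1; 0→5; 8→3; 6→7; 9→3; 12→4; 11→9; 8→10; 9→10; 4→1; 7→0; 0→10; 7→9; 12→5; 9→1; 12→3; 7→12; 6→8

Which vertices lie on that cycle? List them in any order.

DFS with gray/black marking from 6:
6 gray
  10 gray
    5 gray
    5 black
  10 black
  11 gray
    9 gray
      1 gray
      1 black
      3 gray
      3 black
      9→10: 10 black — skip
    9 black
  11 black
  8 gray
    8→10: 10 black — skip
    8→3: 3 black — skip
  8 black
  7 gray
    7→8: 8 black — skip
    7→9: 9 black — skip
    0 gray
      0→10: 10 black — skip
      0→5: 5 black — skip
      0→6: 6 is gray → back edge
Back edge closes the cycle 6 → 7 → 0 → 6; its vertices are {0, 6, 7}.

0, 6, 7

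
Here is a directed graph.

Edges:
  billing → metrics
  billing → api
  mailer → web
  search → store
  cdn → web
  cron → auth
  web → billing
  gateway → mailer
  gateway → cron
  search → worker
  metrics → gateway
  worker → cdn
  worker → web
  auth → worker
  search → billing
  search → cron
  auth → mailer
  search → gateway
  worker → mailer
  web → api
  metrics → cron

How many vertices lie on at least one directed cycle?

9

A vertex is on a directed cycle iff it belongs to a strongly connected component of size ≥ 2 (or has a self-loop).
The vertices on cycles are {cdn, web, auth, cron, mailer, worker, billing, gateway, metrics} — 9 in total.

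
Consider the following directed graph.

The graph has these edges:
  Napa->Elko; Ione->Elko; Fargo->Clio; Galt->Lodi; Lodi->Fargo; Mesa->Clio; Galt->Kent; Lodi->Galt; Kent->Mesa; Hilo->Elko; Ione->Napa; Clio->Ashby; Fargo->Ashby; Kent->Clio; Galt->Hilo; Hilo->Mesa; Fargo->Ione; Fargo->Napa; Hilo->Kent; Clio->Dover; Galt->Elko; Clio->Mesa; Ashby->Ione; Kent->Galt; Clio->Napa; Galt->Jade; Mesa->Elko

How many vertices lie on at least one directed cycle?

6

A vertex is on a directed cycle iff it belongs to a strongly connected component of size ≥ 2 (or has a self-loop).
The vertices on cycles are {Clio, Galt, Hilo, Kent, Lodi, Mesa} — 6 in total.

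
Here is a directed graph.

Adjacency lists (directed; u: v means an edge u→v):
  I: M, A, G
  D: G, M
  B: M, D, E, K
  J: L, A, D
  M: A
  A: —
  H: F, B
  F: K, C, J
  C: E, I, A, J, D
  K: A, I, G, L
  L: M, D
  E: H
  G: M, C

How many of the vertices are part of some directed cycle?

11

A vertex is on a directed cycle iff it belongs to a strongly connected component of size ≥ 2 (or has a self-loop).
The vertices on cycles are {B, C, D, E, F, G, H, I, J, K, L} — 11 in total.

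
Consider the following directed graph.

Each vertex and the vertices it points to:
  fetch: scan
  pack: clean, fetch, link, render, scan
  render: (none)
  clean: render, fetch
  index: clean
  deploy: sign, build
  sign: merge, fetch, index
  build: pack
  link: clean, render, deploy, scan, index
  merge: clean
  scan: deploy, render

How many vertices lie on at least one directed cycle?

A vertex is on a directed cycle iff it belongs to a strongly connected component of size ≥ 2 (or has a self-loop).
The vertices on cycles are {link, pack, scan, sign, build, clean, fetch, index, merge, deploy} — 10 in total.

10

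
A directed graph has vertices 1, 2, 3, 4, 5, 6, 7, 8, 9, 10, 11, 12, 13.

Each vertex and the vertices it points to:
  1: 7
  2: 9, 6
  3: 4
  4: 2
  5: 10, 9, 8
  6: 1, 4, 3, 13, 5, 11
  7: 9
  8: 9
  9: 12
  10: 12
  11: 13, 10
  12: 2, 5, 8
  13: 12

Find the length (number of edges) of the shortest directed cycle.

3

For each vertex v, BFS finds the shortest path from v back to v.
The shortest such closed walk is 6 → 4 → 2 → 6, length 3.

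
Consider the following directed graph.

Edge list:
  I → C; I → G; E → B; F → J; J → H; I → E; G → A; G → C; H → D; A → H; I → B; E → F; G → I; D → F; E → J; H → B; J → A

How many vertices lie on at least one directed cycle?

7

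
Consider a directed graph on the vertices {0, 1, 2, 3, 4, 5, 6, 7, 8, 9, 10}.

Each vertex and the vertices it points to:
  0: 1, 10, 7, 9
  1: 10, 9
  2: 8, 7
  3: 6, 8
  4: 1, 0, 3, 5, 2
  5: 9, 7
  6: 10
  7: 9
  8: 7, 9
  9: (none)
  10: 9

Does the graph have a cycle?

DFS with white/gray/black marking, starting from 10:
10 gray
  9 gray
  9 black
10 black
0 gray
  1 gray
    1→10: 10 black — skip
    1→9: 9 black — skip
  1 black
  0→10: 10 black — skip
  7 gray
    7→9: 9 black — skip
  7 black
  0→9: 9 black — skip
0 black
2 gray
  8 gray
    8→7: 7 black — skip
    8→9: 9 black — skip
  8 black
  2→7: 7 black — skip
2 black
3 gray
  6 gray
    6→10: 10 black — skip
  6 black
  3→8: 8 black — skip
3 black
4 gray
  4→1: 1 black — skip
  4→0: 0 black — skip
  4→3: 3 black — skip
  5 gray
    5→9: 9 black — skip
    5→7: 7 black — skip
  5 black
  4→2: 2 black — skip
4 black
Every edge goes to a white or black vertex — no back edge, so the graph is acyclic.

No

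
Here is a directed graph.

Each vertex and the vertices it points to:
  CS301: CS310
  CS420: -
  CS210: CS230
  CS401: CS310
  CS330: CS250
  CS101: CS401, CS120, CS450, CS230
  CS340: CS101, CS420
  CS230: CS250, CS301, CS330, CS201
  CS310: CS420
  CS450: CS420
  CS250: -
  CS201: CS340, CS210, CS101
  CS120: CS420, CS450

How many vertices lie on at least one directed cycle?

5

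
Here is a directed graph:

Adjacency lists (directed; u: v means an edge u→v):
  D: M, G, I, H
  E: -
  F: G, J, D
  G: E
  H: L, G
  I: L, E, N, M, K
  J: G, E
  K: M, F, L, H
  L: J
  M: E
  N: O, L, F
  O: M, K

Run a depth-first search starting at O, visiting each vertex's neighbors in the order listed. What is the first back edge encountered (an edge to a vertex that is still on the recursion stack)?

N→O

DFS from O (visiting each vertex's neighbors in the order listed); mark gray on enter, black on exit:
O gray
  M gray
    E gray
    E black
  M black
  K gray
    K→M: M black — skip
    F gray
      G gray
        G→E: E black — skip
      G black
      J gray
        J→G: G black — skip
        J→E: E black — skip
      J black
      D gray
        D→M: M black — skip
        D→G: G black — skip
        I gray
          L gray
            L→J: J black — skip
          L black
          I→E: E black — skip
          N gray
            N→O: O is gray → back edge
First back edge: N → O.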